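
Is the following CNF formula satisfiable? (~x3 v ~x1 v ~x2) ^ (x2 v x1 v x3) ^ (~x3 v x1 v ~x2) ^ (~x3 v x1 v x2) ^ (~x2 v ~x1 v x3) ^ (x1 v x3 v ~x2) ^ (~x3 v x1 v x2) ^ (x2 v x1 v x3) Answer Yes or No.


Check all 8 possible truth assignments.
Number of satisfying assignments found: 2.
The formula is satisfiable.

Yes


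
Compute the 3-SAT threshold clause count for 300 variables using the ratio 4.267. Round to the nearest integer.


The 3-SAT phase transition occurs at approximately 4.267 clauses per variable.
m = 4.267 * 300 = 1280.1.
Rounded to nearest integer: 1280.

1280


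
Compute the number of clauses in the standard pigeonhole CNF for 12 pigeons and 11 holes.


The PHP encoding has two parts:
1) At-least-one-hole clauses: 12 (one per pigeon, each with 11 literals).
2) At-most-one-pigeon-per-hole clauses: 11 holes * C(12,2) = 11 * 66 = 726.
Total clauses = 12 + 726 = 738.

738


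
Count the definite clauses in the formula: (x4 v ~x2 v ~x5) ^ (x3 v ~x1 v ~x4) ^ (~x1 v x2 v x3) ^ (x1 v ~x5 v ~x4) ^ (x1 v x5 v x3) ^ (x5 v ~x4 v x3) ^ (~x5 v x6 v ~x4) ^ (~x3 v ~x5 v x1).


A definite clause has exactly one positive literal.
Clause 1: 1 positive -> definite
Clause 2: 1 positive -> definite
Clause 3: 2 positive -> not definite
Clause 4: 1 positive -> definite
Clause 5: 3 positive -> not definite
Clause 6: 2 positive -> not definite
Clause 7: 1 positive -> definite
Clause 8: 1 positive -> definite
Definite clause count = 5.

5


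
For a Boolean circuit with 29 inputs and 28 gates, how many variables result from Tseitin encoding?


The Tseitin transformation introduces one auxiliary variable per gate.
Total variables = inputs + gates = 29 + 28 = 57.

57


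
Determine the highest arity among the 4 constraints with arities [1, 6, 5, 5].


The arities are: 1, 6, 5, 5.
Scan for the maximum value.
Maximum arity = 6.

6


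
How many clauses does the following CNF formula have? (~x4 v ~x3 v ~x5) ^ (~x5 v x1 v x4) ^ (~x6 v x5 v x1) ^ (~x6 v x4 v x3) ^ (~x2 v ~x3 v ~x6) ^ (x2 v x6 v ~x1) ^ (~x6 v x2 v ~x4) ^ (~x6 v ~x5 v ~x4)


Each group enclosed in parentheses joined by ^ is one clause.
Counting the conjuncts: 8 clauses.

8


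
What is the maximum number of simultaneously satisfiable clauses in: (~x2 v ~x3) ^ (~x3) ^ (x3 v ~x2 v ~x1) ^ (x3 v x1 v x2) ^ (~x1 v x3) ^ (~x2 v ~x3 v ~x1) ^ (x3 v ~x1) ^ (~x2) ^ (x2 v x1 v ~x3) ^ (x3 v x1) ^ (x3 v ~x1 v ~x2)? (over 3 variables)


Enumerate all 8 truth assignments.
For each, count how many of the 11 clauses are satisfied.
The formula is not fully satisfiable, so the maximum is below 11.
Maximum simultaneously satisfiable clauses = 10.

10


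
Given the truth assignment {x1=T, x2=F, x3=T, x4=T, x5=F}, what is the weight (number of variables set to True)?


The weight is the number of variables assigned True.
True variables: x1, x3, x4.
Weight = 3.

3


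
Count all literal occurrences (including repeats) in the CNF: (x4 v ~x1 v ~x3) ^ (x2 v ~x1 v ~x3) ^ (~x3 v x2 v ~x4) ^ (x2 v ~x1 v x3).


Clause lengths: 3, 3, 3, 3.
Sum = 3 + 3 + 3 + 3 = 12.

12


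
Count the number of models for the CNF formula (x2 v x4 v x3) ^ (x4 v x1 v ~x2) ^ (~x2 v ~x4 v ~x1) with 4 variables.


Enumerate all 16 truth assignments over 4 variables.
Test each against every clause.
Satisfying assignments found: 10.

10


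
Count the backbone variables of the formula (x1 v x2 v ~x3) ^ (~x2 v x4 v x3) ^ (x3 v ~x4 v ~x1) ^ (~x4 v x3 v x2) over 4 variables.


Find all satisfying assignments: 9 model(s).
Check which variables have the same value in every model.
No variable is fixed across all models.
Backbone size = 0.

0


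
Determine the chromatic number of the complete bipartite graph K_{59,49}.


K_{59,49} is bipartite by definition: the two parts are independent sets, with every edge crossing between them.
Color all vertices in one part with color 1 and all vertices in the other part with color 2.
Since the graph has at least one edge, one color does not suffice.
Chromatic number = 2.

2


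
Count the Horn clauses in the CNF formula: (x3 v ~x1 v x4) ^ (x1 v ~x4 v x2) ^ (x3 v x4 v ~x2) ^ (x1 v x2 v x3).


A Horn clause has at most one positive literal.
Clause 1: 2 positive lit(s) -> not Horn
Clause 2: 2 positive lit(s) -> not Horn
Clause 3: 2 positive lit(s) -> not Horn
Clause 4: 3 positive lit(s) -> not Horn
Total Horn clauses = 0.

0


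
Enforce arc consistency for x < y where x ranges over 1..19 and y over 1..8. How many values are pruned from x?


For the constraint x < y, x needs a supporting value in y's domain.
x can be at most 7 (one less than y's maximum).
Valid x values from domain: 7 out of 19.
Pruned = 19 - 7 = 12.

12


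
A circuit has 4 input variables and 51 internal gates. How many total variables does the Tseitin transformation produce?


The Tseitin transformation introduces one auxiliary variable per gate.
Total variables = inputs + gates = 4 + 51 = 55.

55


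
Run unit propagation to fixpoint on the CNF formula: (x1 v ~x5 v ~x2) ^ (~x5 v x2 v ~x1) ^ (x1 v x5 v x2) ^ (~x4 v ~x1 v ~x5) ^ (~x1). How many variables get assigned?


Unit propagation repeatedly assigns the literal in any unit clause, then simplifies.
Assignments in order: x1 = F.
No further unit clauses remain.
Total variables assigned = 1.

1


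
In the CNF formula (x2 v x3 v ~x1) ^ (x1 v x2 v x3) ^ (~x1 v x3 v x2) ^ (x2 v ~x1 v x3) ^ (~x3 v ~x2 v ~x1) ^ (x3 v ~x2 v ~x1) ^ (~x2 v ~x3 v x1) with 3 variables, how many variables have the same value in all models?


Find all satisfying assignments: 3 model(s).
Check which variables have the same value in every model.
No variable is fixed across all models.
Backbone size = 0.

0


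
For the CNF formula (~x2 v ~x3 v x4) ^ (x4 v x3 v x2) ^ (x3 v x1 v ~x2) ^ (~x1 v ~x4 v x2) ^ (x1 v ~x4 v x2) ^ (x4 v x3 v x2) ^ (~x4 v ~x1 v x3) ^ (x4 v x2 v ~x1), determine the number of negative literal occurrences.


Scan each clause for negated literals.
Clause 1: 2 negative; Clause 2: 0 negative; Clause 3: 1 negative; Clause 4: 2 negative; Clause 5: 1 negative; Clause 6: 0 negative; Clause 7: 2 negative; Clause 8: 1 negative.
Total negative literal occurrences = 9.

9


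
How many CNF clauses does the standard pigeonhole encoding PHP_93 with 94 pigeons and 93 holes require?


The PHP encoding has two parts:
1) At-least-one-hole clauses: 94 (one per pigeon, each with 93 literals).
2) At-most-one-pigeon-per-hole clauses: 93 holes * C(94,2) = 93 * 4371 = 406503.
Total clauses = 94 + 406503 = 406597.

406597


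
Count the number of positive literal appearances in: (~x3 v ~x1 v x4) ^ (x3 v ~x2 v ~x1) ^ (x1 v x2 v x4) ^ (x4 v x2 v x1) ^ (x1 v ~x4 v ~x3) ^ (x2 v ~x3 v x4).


Scan each clause for unnegated literals.
Clause 1: 1 positive; Clause 2: 1 positive; Clause 3: 3 positive; Clause 4: 3 positive; Clause 5: 1 positive; Clause 6: 2 positive.
Total positive literal occurrences = 11.

11


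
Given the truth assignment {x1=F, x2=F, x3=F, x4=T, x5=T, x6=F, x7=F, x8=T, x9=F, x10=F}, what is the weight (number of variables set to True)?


The weight is the number of variables assigned True.
True variables: x4, x5, x8.
Weight = 3.

3


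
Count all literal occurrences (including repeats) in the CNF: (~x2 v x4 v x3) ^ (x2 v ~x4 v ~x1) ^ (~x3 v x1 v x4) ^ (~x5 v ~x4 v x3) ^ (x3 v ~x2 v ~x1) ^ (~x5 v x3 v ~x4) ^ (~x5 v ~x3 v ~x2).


Clause lengths: 3, 3, 3, 3, 3, 3, 3.
Sum = 3 + 3 + 3 + 3 + 3 + 3 + 3 = 21.

21


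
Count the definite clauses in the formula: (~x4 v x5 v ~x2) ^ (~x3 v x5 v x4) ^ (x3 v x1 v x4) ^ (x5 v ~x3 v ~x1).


A definite clause has exactly one positive literal.
Clause 1: 1 positive -> definite
Clause 2: 2 positive -> not definite
Clause 3: 3 positive -> not definite
Clause 4: 1 positive -> definite
Definite clause count = 2.

2


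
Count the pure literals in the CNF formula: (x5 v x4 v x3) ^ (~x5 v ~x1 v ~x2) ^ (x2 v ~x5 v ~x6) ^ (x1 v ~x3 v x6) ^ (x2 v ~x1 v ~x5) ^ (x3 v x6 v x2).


A pure literal appears in only one polarity across all clauses.
Pure literals: x4 (positive only).
Count = 1.

1


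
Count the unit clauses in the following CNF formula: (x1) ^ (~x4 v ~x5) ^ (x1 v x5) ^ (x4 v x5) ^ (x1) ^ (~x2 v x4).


A unit clause contains exactly one literal.
Unit clauses found: (x1), (x1).
Count = 2.

2


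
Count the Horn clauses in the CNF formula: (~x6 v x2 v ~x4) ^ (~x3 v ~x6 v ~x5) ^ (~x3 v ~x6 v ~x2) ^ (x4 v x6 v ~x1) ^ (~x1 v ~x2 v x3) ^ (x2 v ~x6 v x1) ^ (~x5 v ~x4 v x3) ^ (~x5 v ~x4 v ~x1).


A Horn clause has at most one positive literal.
Clause 1: 1 positive lit(s) -> Horn
Clause 2: 0 positive lit(s) -> Horn
Clause 3: 0 positive lit(s) -> Horn
Clause 4: 2 positive lit(s) -> not Horn
Clause 5: 1 positive lit(s) -> Horn
Clause 6: 2 positive lit(s) -> not Horn
Clause 7: 1 positive lit(s) -> Horn
Clause 8: 0 positive lit(s) -> Horn
Total Horn clauses = 6.

6


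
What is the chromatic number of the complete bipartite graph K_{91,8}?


K_{91,8} is bipartite by definition: the two parts are independent sets, with every edge crossing between them.
Color all vertices in one part with color 1 and all vertices in the other part with color 2.
Since the graph has at least one edge, one color does not suffice.
Chromatic number = 2.

2


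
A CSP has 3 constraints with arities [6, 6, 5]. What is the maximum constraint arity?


The arities are: 6, 6, 5.
Scan for the maximum value.
Maximum arity = 6.

6


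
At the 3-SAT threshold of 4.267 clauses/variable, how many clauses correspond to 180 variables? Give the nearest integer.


The 3-SAT phase transition occurs at approximately 4.267 clauses per variable.
m = 4.267 * 180 = 768.06.
Rounded to nearest integer: 768.

768


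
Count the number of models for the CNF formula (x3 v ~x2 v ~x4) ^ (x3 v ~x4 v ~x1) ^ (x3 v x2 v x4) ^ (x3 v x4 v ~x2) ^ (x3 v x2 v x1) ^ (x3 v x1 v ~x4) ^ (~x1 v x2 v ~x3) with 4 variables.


Enumerate all 16 truth assignments over 4 variables.
Test each against every clause.
Satisfying assignments found: 6.

6


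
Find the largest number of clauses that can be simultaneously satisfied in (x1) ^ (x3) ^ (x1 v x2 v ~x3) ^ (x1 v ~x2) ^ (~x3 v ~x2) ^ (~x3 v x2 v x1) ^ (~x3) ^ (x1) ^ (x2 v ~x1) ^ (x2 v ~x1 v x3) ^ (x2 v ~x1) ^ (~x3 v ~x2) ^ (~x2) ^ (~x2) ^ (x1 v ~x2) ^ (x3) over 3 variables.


Enumerate all 8 truth assignments.
For each, count how many of the 16 clauses are satisfied.
The formula is not fully satisfiable, so the maximum is below 16.
Maximum simultaneously satisfiable clauses = 13.

13


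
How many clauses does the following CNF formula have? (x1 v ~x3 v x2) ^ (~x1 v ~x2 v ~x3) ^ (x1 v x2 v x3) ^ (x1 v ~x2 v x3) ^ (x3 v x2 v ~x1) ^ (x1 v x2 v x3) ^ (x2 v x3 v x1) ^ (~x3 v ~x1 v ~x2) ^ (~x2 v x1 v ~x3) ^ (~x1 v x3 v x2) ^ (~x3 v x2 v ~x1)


Each group enclosed in parentheses joined by ^ is one clause.
Counting the conjuncts: 11 clauses.

11


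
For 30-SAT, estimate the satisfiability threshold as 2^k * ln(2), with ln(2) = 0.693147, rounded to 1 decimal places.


Using the asymptotic formula: threshold ~ 2^k * ln(2).
2^30 = 1073741824.
1073741824 * 0.693147 = 744260924.1.

744260924.1


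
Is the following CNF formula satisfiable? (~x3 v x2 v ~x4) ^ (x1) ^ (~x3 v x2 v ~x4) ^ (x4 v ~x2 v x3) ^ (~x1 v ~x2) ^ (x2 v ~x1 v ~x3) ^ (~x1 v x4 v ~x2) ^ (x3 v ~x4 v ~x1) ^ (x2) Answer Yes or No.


Check all 16 possible truth assignments.
Number of satisfying assignments found: 0.
The formula is unsatisfiable.

No


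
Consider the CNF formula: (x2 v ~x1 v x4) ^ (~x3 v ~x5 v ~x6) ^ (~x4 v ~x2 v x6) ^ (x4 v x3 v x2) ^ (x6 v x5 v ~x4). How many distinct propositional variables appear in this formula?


Identify each distinct variable in the formula.
Variables found: x1, x2, x3, x4, x5, x6.
Total distinct variables = 6.

6


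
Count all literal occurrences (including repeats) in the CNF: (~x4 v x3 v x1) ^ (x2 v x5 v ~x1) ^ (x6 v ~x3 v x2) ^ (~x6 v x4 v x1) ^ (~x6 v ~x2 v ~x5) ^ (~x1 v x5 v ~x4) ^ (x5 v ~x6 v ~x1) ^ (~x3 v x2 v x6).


Clause lengths: 3, 3, 3, 3, 3, 3, 3, 3.
Sum = 3 + 3 + 3 + 3 + 3 + 3 + 3 + 3 = 24.

24


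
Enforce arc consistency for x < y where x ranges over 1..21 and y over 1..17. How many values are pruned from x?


For the constraint x < y, x needs a supporting value in y's domain.
x can be at most 16 (one less than y's maximum).
Valid x values from domain: 16 out of 21.
Pruned = 21 - 16 = 5.

5


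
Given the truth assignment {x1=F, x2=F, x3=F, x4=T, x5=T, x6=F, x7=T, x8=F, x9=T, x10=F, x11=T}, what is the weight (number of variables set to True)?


The weight is the number of variables assigned True.
True variables: x4, x5, x7, x9, x11.
Weight = 5.

5


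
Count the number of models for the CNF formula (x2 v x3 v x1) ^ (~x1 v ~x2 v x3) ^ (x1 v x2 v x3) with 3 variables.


Enumerate all 8 truth assignments over 3 variables.
Test each against every clause.
Satisfying assignments found: 6.

6


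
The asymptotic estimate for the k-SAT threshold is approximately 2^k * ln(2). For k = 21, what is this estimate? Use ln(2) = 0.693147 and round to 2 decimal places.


Using the asymptotic formula: threshold ~ 2^k * ln(2).
2^21 = 2097152.
2097152 * 0.693147 = 1453634.62.

1453634.62


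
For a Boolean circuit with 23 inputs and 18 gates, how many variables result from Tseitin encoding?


The Tseitin transformation introduces one auxiliary variable per gate.
Total variables = inputs + gates = 23 + 18 = 41.

41


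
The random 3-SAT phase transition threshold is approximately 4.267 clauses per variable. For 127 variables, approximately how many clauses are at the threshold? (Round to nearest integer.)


The 3-SAT phase transition occurs at approximately 4.267 clauses per variable.
m = 4.267 * 127 = 541.909.
Rounded to nearest integer: 542.

542


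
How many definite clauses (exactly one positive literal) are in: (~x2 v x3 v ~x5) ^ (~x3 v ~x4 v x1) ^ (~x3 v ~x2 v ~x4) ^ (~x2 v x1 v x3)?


A definite clause has exactly one positive literal.
Clause 1: 1 positive -> definite
Clause 2: 1 positive -> definite
Clause 3: 0 positive -> not definite
Clause 4: 2 positive -> not definite
Definite clause count = 2.

2


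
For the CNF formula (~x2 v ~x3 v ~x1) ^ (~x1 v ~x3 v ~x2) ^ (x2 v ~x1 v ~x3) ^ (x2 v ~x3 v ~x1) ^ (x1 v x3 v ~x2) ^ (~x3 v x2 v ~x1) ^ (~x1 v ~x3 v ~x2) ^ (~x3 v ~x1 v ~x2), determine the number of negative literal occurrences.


Scan each clause for negated literals.
Clause 1: 3 negative; Clause 2: 3 negative; Clause 3: 2 negative; Clause 4: 2 negative; Clause 5: 1 negative; Clause 6: 2 negative; Clause 7: 3 negative; Clause 8: 3 negative.
Total negative literal occurrences = 19.

19


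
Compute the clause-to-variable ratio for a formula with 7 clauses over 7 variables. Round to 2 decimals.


Clause-to-variable ratio = clauses / variables.
7 / 7 = 1.0.

1.0


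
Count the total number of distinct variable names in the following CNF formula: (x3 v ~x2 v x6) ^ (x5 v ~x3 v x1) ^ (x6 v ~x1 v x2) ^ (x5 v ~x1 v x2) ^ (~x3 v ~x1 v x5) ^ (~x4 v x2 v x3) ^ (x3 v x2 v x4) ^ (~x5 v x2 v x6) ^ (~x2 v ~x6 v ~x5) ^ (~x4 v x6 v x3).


Identify each distinct variable in the formula.
Variables found: x1, x2, x3, x4, x5, x6.
Total distinct variables = 6.

6


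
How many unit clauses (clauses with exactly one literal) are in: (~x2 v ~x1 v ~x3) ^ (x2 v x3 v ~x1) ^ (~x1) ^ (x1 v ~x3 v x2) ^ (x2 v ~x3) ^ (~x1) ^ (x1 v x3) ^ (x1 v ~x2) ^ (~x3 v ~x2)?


A unit clause contains exactly one literal.
Unit clauses found: (~x1), (~x1).
Count = 2.

2


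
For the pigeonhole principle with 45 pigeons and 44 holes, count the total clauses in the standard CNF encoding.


The PHP encoding has two parts:
1) At-least-one-hole clauses: 45 (one per pigeon, each with 44 literals).
2) At-most-one-pigeon-per-hole clauses: 44 holes * C(45,2) = 44 * 990 = 43560.
Total clauses = 45 + 43560 = 43605.

43605


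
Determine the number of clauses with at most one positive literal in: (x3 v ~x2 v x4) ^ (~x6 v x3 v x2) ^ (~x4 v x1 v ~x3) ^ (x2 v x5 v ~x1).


A Horn clause has at most one positive literal.
Clause 1: 2 positive lit(s) -> not Horn
Clause 2: 2 positive lit(s) -> not Horn
Clause 3: 1 positive lit(s) -> Horn
Clause 4: 2 positive lit(s) -> not Horn
Total Horn clauses = 1.

1


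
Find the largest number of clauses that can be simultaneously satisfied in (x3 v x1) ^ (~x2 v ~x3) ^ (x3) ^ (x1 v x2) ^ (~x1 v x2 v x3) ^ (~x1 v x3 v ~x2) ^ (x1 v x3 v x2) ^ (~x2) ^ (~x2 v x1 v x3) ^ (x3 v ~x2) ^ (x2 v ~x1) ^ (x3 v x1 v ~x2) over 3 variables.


Enumerate all 8 truth assignments.
For each, count how many of the 12 clauses are satisfied.
The formula is not fully satisfiable, so the maximum is below 12.
Maximum simultaneously satisfiable clauses = 11.

11


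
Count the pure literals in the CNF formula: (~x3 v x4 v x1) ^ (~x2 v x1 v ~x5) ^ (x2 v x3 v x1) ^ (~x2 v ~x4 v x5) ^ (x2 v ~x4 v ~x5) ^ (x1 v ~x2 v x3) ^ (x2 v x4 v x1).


A pure literal appears in only one polarity across all clauses.
Pure literals: x1 (positive only).
Count = 1.

1


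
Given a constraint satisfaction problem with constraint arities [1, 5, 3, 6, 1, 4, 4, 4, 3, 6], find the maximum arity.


The arities are: 1, 5, 3, 6, 1, 4, 4, 4, 3, 6.
Scan for the maximum value.
Maximum arity = 6.

6


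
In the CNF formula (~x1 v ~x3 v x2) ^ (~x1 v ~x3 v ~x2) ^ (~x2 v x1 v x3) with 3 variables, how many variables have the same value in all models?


Find all satisfying assignments: 5 model(s).
Check which variables have the same value in every model.
No variable is fixed across all models.
Backbone size = 0.

0


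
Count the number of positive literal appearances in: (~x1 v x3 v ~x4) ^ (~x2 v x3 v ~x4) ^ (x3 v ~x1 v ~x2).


Scan each clause for unnegated literals.
Clause 1: 1 positive; Clause 2: 1 positive; Clause 3: 1 positive.
Total positive literal occurrences = 3.

3


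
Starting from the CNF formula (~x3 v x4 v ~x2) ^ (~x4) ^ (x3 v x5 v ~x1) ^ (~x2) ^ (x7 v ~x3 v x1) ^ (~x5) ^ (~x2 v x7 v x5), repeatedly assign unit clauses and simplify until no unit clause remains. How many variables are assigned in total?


Unit propagation repeatedly assigns the literal in any unit clause, then simplifies.
Assignments in order: x4 = F, x2 = F, x5 = F.
No further unit clauses remain.
Total variables assigned = 3.

3


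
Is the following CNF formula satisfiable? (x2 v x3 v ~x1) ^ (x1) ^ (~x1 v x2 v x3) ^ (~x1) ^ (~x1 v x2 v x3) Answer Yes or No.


Check all 8 possible truth assignments.
Number of satisfying assignments found: 0.
The formula is unsatisfiable.

No


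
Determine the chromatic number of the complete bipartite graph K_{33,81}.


K_{33,81} is bipartite by definition: the two parts are independent sets, with every edge crossing between them.
Color all vertices in one part with color 1 and all vertices in the other part with color 2.
Since the graph has at least one edge, one color does not suffice.
Chromatic number = 2.

2


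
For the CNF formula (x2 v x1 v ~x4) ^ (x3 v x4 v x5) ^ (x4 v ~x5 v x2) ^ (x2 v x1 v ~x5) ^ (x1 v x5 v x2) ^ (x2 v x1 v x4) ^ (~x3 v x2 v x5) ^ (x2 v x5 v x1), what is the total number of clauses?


Each group enclosed in parentheses joined by ^ is one clause.
Counting the conjuncts: 8 clauses.

8


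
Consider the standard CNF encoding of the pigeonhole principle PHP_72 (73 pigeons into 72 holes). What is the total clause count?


The PHP encoding has two parts:
1) At-least-one-hole clauses: 73 (one per pigeon, each with 72 literals).
2) At-most-one-pigeon-per-hole clauses: 72 holes * C(73,2) = 72 * 2628 = 189216.
Total clauses = 73 + 189216 = 189289.

189289


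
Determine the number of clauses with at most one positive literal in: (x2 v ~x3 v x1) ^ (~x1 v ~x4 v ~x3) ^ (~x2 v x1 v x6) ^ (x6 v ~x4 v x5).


A Horn clause has at most one positive literal.
Clause 1: 2 positive lit(s) -> not Horn
Clause 2: 0 positive lit(s) -> Horn
Clause 3: 2 positive lit(s) -> not Horn
Clause 4: 2 positive lit(s) -> not Horn
Total Horn clauses = 1.

1


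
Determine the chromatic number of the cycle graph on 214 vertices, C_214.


A cycle on an even number of vertices is bipartite: alternate two colors around the cycle.
Since 214 is even, two colors suffice, and at least two are needed because the graph has edges.
Chromatic number = 2.

2


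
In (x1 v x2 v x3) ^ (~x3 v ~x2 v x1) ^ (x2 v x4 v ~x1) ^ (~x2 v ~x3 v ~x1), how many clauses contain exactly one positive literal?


A definite clause has exactly one positive literal.
Clause 1: 3 positive -> not definite
Clause 2: 1 positive -> definite
Clause 3: 2 positive -> not definite
Clause 4: 0 positive -> not definite
Definite clause count = 1.

1


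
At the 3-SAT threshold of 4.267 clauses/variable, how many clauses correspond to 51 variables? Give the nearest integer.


The 3-SAT phase transition occurs at approximately 4.267 clauses per variable.
m = 4.267 * 51 = 217.617.
Rounded to nearest integer: 218.

218


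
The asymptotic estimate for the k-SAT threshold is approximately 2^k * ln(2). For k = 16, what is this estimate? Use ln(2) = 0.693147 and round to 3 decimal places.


Using the asymptotic formula: threshold ~ 2^k * ln(2).
2^16 = 65536.
65536 * 0.693147 = 45426.082.

45426.082


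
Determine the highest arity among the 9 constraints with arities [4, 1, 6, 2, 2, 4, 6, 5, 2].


The arities are: 4, 1, 6, 2, 2, 4, 6, 5, 2.
Scan for the maximum value.
Maximum arity = 6.

6


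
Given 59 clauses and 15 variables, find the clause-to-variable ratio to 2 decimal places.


Clause-to-variable ratio = clauses / variables.
59 / 15 = 3.93.

3.93


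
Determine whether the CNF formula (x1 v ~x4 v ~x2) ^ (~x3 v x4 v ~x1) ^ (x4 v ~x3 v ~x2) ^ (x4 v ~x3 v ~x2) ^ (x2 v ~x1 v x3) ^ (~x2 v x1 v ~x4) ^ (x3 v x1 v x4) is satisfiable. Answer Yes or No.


Check all 16 possible truth assignments.
Number of satisfying assignments found: 7.
The formula is satisfiable.

Yes


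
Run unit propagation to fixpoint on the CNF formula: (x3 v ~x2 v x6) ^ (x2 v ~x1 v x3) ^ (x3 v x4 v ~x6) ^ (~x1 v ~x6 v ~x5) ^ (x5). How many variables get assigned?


Unit propagation repeatedly assigns the literal in any unit clause, then simplifies.
Assignments in order: x5 = T.
No further unit clauses remain.
Total variables assigned = 1.

1


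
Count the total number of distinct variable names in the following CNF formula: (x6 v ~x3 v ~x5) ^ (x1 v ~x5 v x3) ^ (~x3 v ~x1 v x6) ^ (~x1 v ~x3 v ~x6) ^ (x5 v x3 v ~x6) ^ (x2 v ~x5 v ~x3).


Identify each distinct variable in the formula.
Variables found: x1, x2, x3, x5, x6.
Total distinct variables = 5.

5


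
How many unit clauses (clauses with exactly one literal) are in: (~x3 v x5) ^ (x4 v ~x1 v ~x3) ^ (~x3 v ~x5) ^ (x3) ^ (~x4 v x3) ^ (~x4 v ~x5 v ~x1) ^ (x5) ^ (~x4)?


A unit clause contains exactly one literal.
Unit clauses found: (x3), (x5), (~x4).
Count = 3.

3


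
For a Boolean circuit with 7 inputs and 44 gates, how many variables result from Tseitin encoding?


The Tseitin transformation introduces one auxiliary variable per gate.
Total variables = inputs + gates = 7 + 44 = 51.

51


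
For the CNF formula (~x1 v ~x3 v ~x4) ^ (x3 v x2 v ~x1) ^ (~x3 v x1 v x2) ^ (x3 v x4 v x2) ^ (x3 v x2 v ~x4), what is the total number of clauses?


Each group enclosed in parentheses joined by ^ is one clause.
Counting the conjuncts: 5 clauses.

5


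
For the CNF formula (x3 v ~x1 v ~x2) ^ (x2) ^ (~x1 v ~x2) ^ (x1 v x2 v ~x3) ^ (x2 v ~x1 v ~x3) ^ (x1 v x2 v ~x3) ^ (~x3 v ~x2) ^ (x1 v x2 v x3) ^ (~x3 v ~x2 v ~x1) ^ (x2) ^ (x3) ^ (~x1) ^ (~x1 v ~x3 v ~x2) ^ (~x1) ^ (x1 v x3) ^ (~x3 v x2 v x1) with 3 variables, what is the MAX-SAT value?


Enumerate all 8 truth assignments.
For each, count how many of the 16 clauses are satisfied.
The formula is not fully satisfiable, so the maximum is below 16.
Maximum simultaneously satisfiable clauses = 15.

15


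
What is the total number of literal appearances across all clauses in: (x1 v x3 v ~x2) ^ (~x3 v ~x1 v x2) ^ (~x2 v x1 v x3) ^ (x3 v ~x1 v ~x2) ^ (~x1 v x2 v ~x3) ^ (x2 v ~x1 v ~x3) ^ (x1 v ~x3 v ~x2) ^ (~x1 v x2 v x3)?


Clause lengths: 3, 3, 3, 3, 3, 3, 3, 3.
Sum = 3 + 3 + 3 + 3 + 3 + 3 + 3 + 3 = 24.

24


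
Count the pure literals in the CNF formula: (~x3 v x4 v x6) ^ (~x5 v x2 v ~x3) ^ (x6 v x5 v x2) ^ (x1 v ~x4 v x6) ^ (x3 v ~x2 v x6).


A pure literal appears in only one polarity across all clauses.
Pure literals: x1 (positive only), x6 (positive only).
Count = 2.

2


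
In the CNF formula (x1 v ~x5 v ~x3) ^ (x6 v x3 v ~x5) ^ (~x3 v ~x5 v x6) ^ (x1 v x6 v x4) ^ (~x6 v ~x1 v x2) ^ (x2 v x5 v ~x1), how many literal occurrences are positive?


Scan each clause for unnegated literals.
Clause 1: 1 positive; Clause 2: 2 positive; Clause 3: 1 positive; Clause 4: 3 positive; Clause 5: 1 positive; Clause 6: 2 positive.
Total positive literal occurrences = 10.

10


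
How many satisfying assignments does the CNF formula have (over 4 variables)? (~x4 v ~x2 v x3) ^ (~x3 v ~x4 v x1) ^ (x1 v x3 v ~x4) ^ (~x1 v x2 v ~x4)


Enumerate all 16 truth assignments over 4 variables.
Test each against every clause.
Satisfying assignments found: 9.

9


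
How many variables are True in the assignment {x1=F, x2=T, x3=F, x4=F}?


The weight is the number of variables assigned True.
True variables: x2.
Weight = 1.

1


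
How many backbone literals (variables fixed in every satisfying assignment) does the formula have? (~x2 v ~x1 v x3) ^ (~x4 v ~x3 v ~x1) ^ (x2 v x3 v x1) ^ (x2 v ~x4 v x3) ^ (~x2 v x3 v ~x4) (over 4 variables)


Find all satisfying assignments: 8 model(s).
Check which variables have the same value in every model.
No variable is fixed across all models.
Backbone size = 0.

0


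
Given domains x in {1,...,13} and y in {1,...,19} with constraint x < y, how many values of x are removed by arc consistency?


For the constraint x < y, x needs a supporting value in y's domain.
x can be at most 18 (one less than y's maximum).
Valid x values from domain: 13 out of 13.
Pruned = 13 - 13 = 0.

0


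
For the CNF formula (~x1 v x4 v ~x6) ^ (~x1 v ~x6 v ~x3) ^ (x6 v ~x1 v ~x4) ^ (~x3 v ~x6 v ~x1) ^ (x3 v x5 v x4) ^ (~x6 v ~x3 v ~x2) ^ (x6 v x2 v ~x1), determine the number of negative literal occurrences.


Scan each clause for negated literals.
Clause 1: 2 negative; Clause 2: 3 negative; Clause 3: 2 negative; Clause 4: 3 negative; Clause 5: 0 negative; Clause 6: 3 negative; Clause 7: 1 negative.
Total negative literal occurrences = 14.

14


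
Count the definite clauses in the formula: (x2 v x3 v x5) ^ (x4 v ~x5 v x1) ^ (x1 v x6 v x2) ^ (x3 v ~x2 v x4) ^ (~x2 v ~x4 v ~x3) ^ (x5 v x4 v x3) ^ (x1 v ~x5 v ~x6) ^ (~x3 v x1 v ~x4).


A definite clause has exactly one positive literal.
Clause 1: 3 positive -> not definite
Clause 2: 2 positive -> not definite
Clause 3: 3 positive -> not definite
Clause 4: 2 positive -> not definite
Clause 5: 0 positive -> not definite
Clause 6: 3 positive -> not definite
Clause 7: 1 positive -> definite
Clause 8: 1 positive -> definite
Definite clause count = 2.

2


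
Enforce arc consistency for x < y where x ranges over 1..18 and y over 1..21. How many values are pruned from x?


For the constraint x < y, x needs a supporting value in y's domain.
x can be at most 20 (one less than y's maximum).
Valid x values from domain: 18 out of 18.
Pruned = 18 - 18 = 0.

0


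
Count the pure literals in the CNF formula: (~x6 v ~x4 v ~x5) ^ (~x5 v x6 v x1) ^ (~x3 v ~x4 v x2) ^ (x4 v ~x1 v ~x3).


A pure literal appears in only one polarity across all clauses.
Pure literals: x2 (positive only), x3 (negative only), x5 (negative only).
Count = 3.

3


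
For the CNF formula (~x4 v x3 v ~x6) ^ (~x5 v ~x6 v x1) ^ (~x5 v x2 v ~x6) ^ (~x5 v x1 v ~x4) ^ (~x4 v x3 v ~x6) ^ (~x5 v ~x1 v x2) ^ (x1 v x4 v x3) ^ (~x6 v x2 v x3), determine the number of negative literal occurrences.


Scan each clause for negated literals.
Clause 1: 2 negative; Clause 2: 2 negative; Clause 3: 2 negative; Clause 4: 2 negative; Clause 5: 2 negative; Clause 6: 2 negative; Clause 7: 0 negative; Clause 8: 1 negative.
Total negative literal occurrences = 13.

13


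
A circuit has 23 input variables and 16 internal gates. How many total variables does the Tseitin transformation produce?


The Tseitin transformation introduces one auxiliary variable per gate.
Total variables = inputs + gates = 23 + 16 = 39.

39


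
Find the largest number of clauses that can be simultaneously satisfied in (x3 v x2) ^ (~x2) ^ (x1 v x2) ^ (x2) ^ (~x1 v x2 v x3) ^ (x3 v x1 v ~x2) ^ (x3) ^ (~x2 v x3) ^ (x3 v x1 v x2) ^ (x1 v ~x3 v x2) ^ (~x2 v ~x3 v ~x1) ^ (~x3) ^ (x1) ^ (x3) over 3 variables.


Enumerate all 8 truth assignments.
For each, count how many of the 14 clauses are satisfied.
The formula is not fully satisfiable, so the maximum is below 14.
Maximum simultaneously satisfiable clauses = 12.

12


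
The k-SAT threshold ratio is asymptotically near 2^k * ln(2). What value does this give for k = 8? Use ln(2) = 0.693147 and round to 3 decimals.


Using the asymptotic formula: threshold ~ 2^k * ln(2).
2^8 = 256.
256 * 0.693147 = 177.446.

177.446


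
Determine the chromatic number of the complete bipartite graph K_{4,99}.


K_{4,99} is bipartite by definition: the two parts are independent sets, with every edge crossing between them.
Color all vertices in one part with color 1 and all vertices in the other part with color 2.
Since the graph has at least one edge, one color does not suffice.
Chromatic number = 2.

2


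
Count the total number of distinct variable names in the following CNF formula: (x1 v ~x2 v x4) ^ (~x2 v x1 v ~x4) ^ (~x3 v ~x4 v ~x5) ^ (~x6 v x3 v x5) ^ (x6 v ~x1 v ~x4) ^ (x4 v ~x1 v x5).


Identify each distinct variable in the formula.
Variables found: x1, x2, x3, x4, x5, x6.
Total distinct variables = 6.

6


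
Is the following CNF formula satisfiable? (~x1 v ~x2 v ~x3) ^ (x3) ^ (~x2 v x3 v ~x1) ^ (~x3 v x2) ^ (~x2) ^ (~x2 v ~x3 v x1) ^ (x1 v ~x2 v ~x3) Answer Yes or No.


Check all 8 possible truth assignments.
Number of satisfying assignments found: 0.
The formula is unsatisfiable.

No


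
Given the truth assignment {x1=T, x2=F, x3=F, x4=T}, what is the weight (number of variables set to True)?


The weight is the number of variables assigned True.
True variables: x1, x4.
Weight = 2.

2


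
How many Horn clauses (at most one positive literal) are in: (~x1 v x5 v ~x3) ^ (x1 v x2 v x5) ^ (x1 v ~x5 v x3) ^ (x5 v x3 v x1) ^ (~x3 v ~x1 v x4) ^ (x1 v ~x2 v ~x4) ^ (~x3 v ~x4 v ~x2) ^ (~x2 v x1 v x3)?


A Horn clause has at most one positive literal.
Clause 1: 1 positive lit(s) -> Horn
Clause 2: 3 positive lit(s) -> not Horn
Clause 3: 2 positive lit(s) -> not Horn
Clause 4: 3 positive lit(s) -> not Horn
Clause 5: 1 positive lit(s) -> Horn
Clause 6: 1 positive lit(s) -> Horn
Clause 7: 0 positive lit(s) -> Horn
Clause 8: 2 positive lit(s) -> not Horn
Total Horn clauses = 4.

4


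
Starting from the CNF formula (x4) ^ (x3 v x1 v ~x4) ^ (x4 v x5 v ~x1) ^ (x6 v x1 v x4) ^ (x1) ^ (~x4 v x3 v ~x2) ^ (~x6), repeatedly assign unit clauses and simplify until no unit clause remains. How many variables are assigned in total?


Unit propagation repeatedly assigns the literal in any unit clause, then simplifies.
Assignments in order: x4 = T, x1 = T, x6 = F.
No further unit clauses remain.
Total variables assigned = 3.

3


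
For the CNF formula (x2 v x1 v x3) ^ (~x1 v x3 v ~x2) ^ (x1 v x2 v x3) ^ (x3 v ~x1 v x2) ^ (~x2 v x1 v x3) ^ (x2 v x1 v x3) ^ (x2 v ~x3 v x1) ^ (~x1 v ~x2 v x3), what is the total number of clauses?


Each group enclosed in parentheses joined by ^ is one clause.
Counting the conjuncts: 8 clauses.

8


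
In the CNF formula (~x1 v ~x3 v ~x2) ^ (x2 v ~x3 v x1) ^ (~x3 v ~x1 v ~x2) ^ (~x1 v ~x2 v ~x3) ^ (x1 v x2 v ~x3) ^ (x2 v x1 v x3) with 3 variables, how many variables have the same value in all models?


Find all satisfying assignments: 5 model(s).
Check which variables have the same value in every model.
No variable is fixed across all models.
Backbone size = 0.

0


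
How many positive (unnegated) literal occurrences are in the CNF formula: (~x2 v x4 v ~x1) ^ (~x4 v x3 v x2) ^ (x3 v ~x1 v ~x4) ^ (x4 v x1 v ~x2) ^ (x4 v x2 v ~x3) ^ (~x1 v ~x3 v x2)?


Scan each clause for unnegated literals.
Clause 1: 1 positive; Clause 2: 2 positive; Clause 3: 1 positive; Clause 4: 2 positive; Clause 5: 2 positive; Clause 6: 1 positive.
Total positive literal occurrences = 9.

9


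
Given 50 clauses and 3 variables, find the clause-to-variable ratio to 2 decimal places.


Clause-to-variable ratio = clauses / variables.
50 / 3 = 16.67.

16.67


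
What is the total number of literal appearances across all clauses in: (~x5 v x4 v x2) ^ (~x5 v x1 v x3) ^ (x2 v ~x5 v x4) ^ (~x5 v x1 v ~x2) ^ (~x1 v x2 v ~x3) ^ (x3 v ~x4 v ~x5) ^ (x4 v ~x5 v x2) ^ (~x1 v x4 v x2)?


Clause lengths: 3, 3, 3, 3, 3, 3, 3, 3.
Sum = 3 + 3 + 3 + 3 + 3 + 3 + 3 + 3 = 24.

24


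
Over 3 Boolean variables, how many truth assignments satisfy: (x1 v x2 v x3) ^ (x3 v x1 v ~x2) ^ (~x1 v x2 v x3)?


Enumerate all 8 truth assignments over 3 variables.
Test each against every clause.
Satisfying assignments found: 5.

5


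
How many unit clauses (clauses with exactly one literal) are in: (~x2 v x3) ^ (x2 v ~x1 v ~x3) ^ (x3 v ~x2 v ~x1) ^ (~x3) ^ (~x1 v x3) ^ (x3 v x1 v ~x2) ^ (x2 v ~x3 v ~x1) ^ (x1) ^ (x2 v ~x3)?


A unit clause contains exactly one literal.
Unit clauses found: (~x3), (x1).
Count = 2.

2


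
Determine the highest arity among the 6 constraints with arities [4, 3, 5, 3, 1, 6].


The arities are: 4, 3, 5, 3, 1, 6.
Scan for the maximum value.
Maximum arity = 6.

6


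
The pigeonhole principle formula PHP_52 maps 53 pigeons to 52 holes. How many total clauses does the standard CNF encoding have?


The PHP encoding has two parts:
1) At-least-one-hole clauses: 53 (one per pigeon, each with 52 literals).
2) At-most-one-pigeon-per-hole clauses: 52 holes * C(53,2) = 52 * 1378 = 71656.
Total clauses = 53 + 71656 = 71709.

71709


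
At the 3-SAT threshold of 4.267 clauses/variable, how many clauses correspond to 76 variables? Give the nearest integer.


The 3-SAT phase transition occurs at approximately 4.267 clauses per variable.
m = 4.267 * 76 = 324.292.
Rounded to nearest integer: 324.

324


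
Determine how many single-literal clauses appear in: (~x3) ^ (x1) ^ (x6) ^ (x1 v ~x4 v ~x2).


A unit clause contains exactly one literal.
Unit clauses found: (~x3), (x1), (x6).
Count = 3.

3


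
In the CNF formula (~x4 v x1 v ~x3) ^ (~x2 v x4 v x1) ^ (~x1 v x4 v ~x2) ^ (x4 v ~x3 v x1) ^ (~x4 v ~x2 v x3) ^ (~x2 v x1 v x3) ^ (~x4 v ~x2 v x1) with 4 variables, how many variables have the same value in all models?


Find all satisfying assignments: 7 model(s).
Check which variables have the same value in every model.
No variable is fixed across all models.
Backbone size = 0.

0


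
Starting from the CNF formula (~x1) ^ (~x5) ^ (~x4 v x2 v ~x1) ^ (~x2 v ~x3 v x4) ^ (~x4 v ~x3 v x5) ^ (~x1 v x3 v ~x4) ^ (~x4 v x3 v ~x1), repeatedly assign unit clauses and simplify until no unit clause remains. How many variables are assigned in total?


Unit propagation repeatedly assigns the literal in any unit clause, then simplifies.
Assignments in order: x1 = F, x5 = F.
No further unit clauses remain.
Total variables assigned = 2.

2


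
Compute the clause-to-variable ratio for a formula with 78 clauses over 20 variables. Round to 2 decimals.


Clause-to-variable ratio = clauses / variables.
78 / 20 = 3.9.

3.9


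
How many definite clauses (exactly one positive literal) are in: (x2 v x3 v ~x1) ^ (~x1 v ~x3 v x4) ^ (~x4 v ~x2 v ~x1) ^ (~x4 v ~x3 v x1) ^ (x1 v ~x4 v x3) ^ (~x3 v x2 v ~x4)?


A definite clause has exactly one positive literal.
Clause 1: 2 positive -> not definite
Clause 2: 1 positive -> definite
Clause 3: 0 positive -> not definite
Clause 4: 1 positive -> definite
Clause 5: 2 positive -> not definite
Clause 6: 1 positive -> definite
Definite clause count = 3.

3


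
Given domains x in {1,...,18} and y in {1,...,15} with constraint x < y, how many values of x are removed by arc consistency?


For the constraint x < y, x needs a supporting value in y's domain.
x can be at most 14 (one less than y's maximum).
Valid x values from domain: 14 out of 18.
Pruned = 18 - 14 = 4.

4


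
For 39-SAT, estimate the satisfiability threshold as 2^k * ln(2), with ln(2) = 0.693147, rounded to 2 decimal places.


Using the asymptotic formula: threshold ~ 2^k * ln(2).
2^39 = 549755813888.
549755813888 * 0.693147 = 381061593129.03.

381061593129.03


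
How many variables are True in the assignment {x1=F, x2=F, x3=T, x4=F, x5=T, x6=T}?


The weight is the number of variables assigned True.
True variables: x3, x5, x6.
Weight = 3.

3


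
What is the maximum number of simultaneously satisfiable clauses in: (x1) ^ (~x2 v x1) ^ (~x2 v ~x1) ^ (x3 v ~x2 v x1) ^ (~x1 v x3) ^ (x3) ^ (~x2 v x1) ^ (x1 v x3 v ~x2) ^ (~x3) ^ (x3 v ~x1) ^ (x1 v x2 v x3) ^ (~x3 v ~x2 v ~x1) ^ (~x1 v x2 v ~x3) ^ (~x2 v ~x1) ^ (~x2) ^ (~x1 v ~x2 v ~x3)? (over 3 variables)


Enumerate all 8 truth assignments.
For each, count how many of the 16 clauses are satisfied.
The formula is not fully satisfiable, so the maximum is below 16.
Maximum simultaneously satisfiable clauses = 14.

14


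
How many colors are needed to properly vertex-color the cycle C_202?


A cycle on an even number of vertices is bipartite: alternate two colors around the cycle.
Since 202 is even, two colors suffice, and at least two are needed because the graph has edges.
Chromatic number = 2.

2


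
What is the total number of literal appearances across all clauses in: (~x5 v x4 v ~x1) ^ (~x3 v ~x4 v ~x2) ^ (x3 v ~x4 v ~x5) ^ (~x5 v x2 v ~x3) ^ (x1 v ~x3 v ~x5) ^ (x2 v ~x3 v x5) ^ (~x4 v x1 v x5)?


Clause lengths: 3, 3, 3, 3, 3, 3, 3.
Sum = 3 + 3 + 3 + 3 + 3 + 3 + 3 = 21.

21


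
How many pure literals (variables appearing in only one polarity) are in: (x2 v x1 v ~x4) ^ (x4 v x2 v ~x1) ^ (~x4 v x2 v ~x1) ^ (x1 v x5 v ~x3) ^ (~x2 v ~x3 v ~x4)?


A pure literal appears in only one polarity across all clauses.
Pure literals: x3 (negative only), x5 (positive only).
Count = 2.

2


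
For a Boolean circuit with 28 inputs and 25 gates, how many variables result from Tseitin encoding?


The Tseitin transformation introduces one auxiliary variable per gate.
Total variables = inputs + gates = 28 + 25 = 53.

53


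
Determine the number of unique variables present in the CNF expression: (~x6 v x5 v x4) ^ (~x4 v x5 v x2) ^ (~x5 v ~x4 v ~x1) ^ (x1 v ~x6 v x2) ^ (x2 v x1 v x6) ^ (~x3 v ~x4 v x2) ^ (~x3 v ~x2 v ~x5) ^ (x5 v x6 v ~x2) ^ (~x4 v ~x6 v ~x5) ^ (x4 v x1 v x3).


Identify each distinct variable in the formula.
Variables found: x1, x2, x3, x4, x5, x6.
Total distinct variables = 6.

6


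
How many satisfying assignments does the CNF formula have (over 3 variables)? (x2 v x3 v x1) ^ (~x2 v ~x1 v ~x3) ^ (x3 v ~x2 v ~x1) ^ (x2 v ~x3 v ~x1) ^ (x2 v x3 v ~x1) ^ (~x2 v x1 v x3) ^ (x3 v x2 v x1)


Enumerate all 8 truth assignments over 3 variables.
Test each against every clause.
Satisfying assignments found: 2.

2


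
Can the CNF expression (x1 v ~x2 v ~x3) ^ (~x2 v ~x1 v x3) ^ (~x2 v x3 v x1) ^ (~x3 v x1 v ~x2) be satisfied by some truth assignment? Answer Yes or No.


Check all 8 possible truth assignments.
Number of satisfying assignments found: 5.
The formula is satisfiable.

Yes


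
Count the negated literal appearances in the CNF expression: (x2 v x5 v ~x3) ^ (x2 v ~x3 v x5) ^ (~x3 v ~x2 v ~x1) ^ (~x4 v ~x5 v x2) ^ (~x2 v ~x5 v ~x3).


Scan each clause for negated literals.
Clause 1: 1 negative; Clause 2: 1 negative; Clause 3: 3 negative; Clause 4: 2 negative; Clause 5: 3 negative.
Total negative literal occurrences = 10.

10
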